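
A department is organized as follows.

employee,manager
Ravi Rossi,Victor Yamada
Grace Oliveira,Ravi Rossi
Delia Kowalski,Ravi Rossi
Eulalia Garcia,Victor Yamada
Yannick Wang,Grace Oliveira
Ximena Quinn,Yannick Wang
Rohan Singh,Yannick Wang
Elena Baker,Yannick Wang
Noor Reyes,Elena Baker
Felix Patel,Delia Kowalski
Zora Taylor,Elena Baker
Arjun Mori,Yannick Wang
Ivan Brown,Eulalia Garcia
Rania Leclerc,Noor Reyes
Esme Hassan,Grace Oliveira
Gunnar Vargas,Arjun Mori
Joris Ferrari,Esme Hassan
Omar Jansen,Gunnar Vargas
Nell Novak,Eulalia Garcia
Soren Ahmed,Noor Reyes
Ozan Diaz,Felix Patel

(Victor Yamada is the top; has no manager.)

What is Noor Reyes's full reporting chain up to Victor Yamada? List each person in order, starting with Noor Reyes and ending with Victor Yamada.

Noor Reyes reports to Elena Baker. Elena Baker reports to Yannick Wang. Yannick Wang reports to Grace Oliveira. Grace Oliveira reports to Ravi Rossi. Ravi Rossi reports to Victor Yamada. Victor Yamada is at the top.

Noor Reyes -> Elena Baker -> Yannick Wang -> Grace Oliveira -> Ravi Rossi -> Victor Yamada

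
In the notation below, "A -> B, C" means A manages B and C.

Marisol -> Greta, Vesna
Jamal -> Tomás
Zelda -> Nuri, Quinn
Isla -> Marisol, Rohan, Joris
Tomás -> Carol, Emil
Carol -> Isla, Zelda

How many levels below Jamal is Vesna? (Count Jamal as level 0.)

Chain from Vesna up to Jamal: Vesna → Marisol → Isla → Carol → Tomás → Jamal. That is 5 steps up, so Vesna is 5 levels below Jamal.

5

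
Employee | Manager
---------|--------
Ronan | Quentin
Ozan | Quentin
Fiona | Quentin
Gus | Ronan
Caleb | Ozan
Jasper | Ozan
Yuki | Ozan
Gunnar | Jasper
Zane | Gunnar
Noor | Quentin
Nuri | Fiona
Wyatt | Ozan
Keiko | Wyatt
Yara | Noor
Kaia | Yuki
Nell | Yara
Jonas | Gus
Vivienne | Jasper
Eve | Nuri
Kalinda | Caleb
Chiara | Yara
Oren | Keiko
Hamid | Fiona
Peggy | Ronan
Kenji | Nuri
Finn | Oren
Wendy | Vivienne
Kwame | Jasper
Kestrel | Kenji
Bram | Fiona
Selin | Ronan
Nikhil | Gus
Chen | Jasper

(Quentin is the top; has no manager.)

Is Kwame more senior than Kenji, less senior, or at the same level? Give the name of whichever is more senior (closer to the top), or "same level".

same level

Both Kwame and Kenji are 3 levels below Quentin.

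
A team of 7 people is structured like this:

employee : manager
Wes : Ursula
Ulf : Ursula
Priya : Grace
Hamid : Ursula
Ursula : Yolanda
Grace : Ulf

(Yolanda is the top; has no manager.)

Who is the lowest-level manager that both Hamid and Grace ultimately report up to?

Hamid's chain of managers is Ursula, Yolanda. Grace's chain of managers is Ulf, Ursula, Yolanda. The first manager that appears in both chains is Ursula.

Ursula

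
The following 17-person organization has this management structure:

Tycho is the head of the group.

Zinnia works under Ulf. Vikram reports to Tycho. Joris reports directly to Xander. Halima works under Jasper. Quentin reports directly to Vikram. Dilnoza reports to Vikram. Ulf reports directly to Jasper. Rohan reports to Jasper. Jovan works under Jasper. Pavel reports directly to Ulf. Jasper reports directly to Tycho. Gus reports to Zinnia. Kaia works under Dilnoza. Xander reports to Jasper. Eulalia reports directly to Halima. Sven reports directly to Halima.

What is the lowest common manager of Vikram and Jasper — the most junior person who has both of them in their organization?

Tycho

Vikram's chain of managers is Tycho. Jasper's chain of managers is Tycho. The first manager that appears in both chains is Tycho.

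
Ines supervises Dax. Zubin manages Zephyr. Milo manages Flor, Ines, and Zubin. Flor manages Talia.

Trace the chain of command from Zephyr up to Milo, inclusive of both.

Zephyr reports to Zubin. Zubin reports to Milo. Milo is at the top.

Zephyr -> Zubin -> Milo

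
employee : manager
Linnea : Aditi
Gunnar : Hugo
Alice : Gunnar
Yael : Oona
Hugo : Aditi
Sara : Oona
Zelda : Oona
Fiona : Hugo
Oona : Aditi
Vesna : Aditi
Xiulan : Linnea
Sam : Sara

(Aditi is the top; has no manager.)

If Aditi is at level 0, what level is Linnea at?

1

Chain from Linnea up to Aditi: Linnea → Aditi. That is 1 step up, so Linnea is 1 level below Aditi.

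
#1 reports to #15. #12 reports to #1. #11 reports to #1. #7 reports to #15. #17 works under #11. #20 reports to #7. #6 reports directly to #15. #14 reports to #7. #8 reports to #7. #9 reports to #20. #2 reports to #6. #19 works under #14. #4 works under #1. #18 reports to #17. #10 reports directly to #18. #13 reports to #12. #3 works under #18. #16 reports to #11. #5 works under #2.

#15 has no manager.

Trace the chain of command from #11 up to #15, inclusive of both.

#11 -> #1 -> #15

#11 reports to #1. #1 reports to #15. #15 is at the top.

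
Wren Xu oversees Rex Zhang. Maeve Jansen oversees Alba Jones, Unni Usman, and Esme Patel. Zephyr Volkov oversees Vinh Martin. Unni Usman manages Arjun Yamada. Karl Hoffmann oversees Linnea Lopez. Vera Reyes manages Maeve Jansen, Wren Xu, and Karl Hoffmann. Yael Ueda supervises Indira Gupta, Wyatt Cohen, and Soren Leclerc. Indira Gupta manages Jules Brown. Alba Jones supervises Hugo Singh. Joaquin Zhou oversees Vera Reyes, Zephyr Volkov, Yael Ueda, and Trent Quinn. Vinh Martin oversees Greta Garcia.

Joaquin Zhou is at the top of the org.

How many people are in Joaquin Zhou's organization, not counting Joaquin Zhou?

Joaquin Zhou directly manages Vera Reyes, Zephyr Volkov, Yael Ueda, Trent Quinn. Under Vera Reyes: Wren Xu, Rex Zhang, Karl Hoffmann, Linnea Lopez, Maeve Jansen, Esme Patel, Unni Usman, Arjun Yamada, Alba Jones, Hugo Singh (10). Under Zephyr Volkov: Vinh Martin, Greta Garcia (2). Under Yael Ueda: Soren Leclerc, Wyatt Cohen, Indira Gupta, Jules Brown (4). Trent Quinn has no reports. So Joaquin Zhou's organization is 4 direct reports plus everyone under them: 11 + 3 + 5 + 1 = 20.

20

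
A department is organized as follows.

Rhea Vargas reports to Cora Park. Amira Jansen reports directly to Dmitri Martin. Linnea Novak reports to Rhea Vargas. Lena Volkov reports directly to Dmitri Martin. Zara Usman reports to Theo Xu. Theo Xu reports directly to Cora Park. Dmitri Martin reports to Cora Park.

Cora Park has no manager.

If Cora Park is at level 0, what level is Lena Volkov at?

Chain from Lena Volkov up to Cora Park: Lena Volkov → Dmitri Martin → Cora Park. That is 2 steps up, so Lena Volkov is 2 levels below Cora Park.

2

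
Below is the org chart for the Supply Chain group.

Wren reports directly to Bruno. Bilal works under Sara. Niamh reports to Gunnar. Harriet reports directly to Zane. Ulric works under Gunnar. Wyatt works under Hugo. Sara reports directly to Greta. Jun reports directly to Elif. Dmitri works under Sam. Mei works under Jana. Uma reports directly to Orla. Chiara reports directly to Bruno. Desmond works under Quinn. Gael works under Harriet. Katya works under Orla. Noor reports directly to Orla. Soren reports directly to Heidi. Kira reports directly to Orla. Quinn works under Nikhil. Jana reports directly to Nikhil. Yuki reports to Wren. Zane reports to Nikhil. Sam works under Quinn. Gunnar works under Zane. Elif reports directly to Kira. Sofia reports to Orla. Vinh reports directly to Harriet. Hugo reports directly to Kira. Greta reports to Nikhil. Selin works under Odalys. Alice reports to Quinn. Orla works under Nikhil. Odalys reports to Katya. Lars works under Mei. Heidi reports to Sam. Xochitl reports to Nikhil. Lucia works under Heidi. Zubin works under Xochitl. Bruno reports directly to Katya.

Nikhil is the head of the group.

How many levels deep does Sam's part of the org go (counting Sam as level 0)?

The longest chain under Sam runs Sam → Heidi → Lucia, which is 2 levels below Sam.

2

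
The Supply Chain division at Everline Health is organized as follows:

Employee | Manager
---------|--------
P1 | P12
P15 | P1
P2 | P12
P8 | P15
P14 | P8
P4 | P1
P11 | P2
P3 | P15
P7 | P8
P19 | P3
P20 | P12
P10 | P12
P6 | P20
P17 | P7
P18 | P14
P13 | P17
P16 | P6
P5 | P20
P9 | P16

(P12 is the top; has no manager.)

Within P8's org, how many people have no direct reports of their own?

2

The people in P8's organization with no one reporting to them are P13, P18. That is 2.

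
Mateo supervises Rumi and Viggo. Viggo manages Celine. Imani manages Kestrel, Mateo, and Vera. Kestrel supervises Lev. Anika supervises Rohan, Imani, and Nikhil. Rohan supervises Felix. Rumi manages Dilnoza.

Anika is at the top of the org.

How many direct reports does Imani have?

3

Imani directly manages Kestrel, Mateo, Vera. That is 3 direct reports.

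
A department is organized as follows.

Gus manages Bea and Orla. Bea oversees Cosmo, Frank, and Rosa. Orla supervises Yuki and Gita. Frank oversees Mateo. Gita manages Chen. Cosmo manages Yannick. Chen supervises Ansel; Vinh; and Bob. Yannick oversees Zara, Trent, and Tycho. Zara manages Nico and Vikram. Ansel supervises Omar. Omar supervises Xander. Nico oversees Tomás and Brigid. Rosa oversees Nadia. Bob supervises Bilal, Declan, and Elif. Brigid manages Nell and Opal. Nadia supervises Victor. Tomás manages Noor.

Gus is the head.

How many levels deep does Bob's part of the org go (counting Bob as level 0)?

The longest chain under Bob runs Bob → Declan, which is 1 level below Bob.

1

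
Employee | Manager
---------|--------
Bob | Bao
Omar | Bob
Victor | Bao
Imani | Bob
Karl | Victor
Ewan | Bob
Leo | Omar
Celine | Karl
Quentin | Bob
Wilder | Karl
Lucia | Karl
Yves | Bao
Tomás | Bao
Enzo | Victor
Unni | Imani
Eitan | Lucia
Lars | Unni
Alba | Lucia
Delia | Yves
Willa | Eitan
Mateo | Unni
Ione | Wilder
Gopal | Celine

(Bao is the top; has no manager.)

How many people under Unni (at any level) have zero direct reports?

The people in Unni's organization with no one reporting to them are Mateo, Lars. That is 2.

2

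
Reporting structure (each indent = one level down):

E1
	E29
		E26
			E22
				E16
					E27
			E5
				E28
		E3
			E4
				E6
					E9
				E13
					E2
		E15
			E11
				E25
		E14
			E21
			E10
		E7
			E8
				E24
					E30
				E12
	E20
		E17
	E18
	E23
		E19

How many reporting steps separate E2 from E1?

5

Chain from E2 up to E1: E2 → E13 → E4 → E3 → E29 → E1. That is 5 steps up, so E2 is 5 levels below E1.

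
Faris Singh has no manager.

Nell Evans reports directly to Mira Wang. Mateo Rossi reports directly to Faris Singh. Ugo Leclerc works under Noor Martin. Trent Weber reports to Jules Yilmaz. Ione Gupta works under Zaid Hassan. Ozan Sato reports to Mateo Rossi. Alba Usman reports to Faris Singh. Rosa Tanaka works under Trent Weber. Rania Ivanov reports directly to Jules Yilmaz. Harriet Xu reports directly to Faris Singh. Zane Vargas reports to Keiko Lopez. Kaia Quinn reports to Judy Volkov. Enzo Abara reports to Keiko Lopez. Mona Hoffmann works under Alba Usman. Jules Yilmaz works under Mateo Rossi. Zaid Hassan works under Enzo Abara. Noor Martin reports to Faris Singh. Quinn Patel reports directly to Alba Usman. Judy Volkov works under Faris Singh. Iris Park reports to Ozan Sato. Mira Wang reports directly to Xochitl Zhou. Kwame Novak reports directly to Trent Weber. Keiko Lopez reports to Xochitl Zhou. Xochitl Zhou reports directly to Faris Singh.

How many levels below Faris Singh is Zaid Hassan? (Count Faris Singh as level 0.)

4

Chain from Zaid Hassan up to Faris Singh: Zaid Hassan → Enzo Abara → Keiko Lopez → Xochitl Zhou → Faris Singh. That is 4 steps up, so Zaid Hassan is 4 levels below Faris Singh.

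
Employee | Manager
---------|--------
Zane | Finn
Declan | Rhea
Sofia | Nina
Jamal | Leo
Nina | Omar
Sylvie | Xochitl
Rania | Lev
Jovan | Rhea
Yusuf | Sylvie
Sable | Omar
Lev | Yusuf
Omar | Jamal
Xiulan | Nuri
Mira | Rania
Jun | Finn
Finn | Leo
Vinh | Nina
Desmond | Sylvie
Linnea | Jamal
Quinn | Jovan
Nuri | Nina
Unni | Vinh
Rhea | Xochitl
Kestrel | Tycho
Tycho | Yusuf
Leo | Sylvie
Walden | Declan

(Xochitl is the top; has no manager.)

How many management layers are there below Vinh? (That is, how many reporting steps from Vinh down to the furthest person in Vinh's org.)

1

The longest chain under Vinh runs Vinh → Unni, which is 1 level below Vinh.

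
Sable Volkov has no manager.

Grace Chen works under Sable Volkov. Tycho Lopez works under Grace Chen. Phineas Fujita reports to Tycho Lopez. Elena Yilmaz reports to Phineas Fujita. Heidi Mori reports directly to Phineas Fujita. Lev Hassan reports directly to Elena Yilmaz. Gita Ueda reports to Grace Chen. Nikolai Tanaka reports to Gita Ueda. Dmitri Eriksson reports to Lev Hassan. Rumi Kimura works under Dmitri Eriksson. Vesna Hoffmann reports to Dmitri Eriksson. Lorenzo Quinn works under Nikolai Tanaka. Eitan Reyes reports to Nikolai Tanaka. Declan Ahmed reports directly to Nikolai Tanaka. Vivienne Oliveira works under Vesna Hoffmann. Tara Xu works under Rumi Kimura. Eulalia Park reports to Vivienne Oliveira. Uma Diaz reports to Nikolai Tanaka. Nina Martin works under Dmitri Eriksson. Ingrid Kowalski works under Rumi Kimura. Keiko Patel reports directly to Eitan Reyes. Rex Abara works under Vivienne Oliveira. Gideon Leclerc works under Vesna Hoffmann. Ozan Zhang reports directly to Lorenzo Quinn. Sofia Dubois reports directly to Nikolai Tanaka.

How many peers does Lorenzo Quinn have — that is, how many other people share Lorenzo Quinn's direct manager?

4

Lorenzo Quinn reports to Nikolai Tanaka. Nikolai Tanaka's other direct reports are Eitan Reyes, Declan Ahmed, Uma Diaz, Sofia Dubois — 4 peers.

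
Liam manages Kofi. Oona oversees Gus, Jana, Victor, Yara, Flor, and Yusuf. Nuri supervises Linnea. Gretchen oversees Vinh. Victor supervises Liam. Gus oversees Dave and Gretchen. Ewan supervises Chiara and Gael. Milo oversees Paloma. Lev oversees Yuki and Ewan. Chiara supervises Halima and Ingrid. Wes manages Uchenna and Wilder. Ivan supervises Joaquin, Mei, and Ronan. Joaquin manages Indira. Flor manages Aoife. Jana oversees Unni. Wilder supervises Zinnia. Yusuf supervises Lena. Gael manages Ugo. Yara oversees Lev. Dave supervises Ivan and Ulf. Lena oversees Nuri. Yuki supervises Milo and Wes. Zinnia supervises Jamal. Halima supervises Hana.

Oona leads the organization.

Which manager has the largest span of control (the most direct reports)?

Oona

Direct-report counts: Oona has 6; Yusuf has 1; Lena has 1; Nuri has 1; Flor has 1; Yara has 1; Lev has 2; Ewan has 2; Gael has 1; Chiara has 2; Halima has 1; Yuki has 2; Milo has 1; Wes has 2; Wilder has 1; Zinnia has 1; Victor has 1; Liam has 1; Jana has 1; Gus has 2; Gretchen has 1; Dave has 2; Ivan has 3; Joaquin has 1. The largest is 6, held by Oona.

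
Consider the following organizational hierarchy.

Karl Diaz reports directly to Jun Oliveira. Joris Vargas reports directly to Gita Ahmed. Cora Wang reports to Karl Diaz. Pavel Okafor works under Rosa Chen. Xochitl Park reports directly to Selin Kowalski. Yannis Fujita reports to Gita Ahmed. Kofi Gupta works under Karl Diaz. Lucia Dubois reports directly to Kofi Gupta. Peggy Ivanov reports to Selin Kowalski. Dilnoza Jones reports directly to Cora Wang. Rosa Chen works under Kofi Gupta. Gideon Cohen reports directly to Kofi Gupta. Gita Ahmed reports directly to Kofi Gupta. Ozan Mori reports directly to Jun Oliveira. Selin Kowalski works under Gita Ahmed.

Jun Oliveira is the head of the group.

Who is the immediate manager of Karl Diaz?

Jun Oliveira

Karl Diaz reports directly to Jun Oliveira.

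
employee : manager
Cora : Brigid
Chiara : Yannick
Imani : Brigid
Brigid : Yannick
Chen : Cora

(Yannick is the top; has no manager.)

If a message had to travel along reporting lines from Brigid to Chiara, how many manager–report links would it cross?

Brigid is 1 level below Yannick, and Chiara is 1 level below Yannick (their lowest common manager). The shortest path runs up from Brigid to Yannick and back down to Chiara: 1 + 1 = 2 links.

2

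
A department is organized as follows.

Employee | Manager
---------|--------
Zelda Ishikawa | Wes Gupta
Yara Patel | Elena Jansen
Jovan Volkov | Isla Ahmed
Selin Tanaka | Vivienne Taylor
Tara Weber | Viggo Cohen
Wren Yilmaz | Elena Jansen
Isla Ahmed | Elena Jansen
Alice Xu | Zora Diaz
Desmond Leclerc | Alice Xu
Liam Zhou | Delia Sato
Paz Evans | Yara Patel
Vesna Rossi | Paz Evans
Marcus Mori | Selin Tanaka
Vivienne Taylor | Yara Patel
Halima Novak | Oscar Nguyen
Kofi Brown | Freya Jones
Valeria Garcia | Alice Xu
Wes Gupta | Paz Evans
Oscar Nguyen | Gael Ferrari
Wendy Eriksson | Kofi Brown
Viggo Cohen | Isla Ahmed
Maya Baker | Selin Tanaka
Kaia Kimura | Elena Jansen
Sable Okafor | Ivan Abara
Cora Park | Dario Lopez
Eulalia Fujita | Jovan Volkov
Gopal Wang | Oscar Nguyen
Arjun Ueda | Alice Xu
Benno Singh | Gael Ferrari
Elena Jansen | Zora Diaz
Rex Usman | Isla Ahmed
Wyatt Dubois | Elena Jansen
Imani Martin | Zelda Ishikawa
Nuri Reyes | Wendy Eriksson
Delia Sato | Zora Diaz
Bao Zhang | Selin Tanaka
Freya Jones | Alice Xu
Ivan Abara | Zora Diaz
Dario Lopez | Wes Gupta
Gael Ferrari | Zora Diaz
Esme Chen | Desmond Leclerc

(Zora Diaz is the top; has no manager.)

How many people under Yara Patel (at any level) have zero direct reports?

The people in Yara Patel's organization with no one reporting to them are Marcus Mori, Maya Baker, Bao Zhang, Vesna Rossi, Cora Park, Imani Martin. That is 6.

6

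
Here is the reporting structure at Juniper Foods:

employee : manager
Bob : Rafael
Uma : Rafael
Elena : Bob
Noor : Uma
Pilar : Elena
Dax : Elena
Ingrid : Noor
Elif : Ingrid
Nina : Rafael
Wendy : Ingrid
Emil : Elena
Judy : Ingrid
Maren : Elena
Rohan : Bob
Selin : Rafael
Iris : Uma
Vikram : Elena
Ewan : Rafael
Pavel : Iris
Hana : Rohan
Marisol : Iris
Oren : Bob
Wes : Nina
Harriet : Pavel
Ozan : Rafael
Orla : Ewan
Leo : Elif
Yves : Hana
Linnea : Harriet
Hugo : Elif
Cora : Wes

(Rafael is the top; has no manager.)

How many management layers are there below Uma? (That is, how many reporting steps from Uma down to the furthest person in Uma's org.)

4

The longest chain under Uma runs Uma → Iris → Pavel → Harriet → Linnea, which is 4 levels below Uma.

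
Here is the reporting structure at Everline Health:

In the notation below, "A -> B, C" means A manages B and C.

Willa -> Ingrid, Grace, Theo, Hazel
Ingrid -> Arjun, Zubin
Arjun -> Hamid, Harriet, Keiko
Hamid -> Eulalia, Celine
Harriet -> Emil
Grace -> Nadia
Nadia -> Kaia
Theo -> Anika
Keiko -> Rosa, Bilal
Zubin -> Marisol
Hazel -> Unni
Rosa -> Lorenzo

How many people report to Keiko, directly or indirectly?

3

Keiko directly manages Rosa, Bilal. Under Rosa: Lorenzo (1). Bilal has no reports. So Keiko's organization is 2 direct reports plus everyone under them: 2 + 1 = 3.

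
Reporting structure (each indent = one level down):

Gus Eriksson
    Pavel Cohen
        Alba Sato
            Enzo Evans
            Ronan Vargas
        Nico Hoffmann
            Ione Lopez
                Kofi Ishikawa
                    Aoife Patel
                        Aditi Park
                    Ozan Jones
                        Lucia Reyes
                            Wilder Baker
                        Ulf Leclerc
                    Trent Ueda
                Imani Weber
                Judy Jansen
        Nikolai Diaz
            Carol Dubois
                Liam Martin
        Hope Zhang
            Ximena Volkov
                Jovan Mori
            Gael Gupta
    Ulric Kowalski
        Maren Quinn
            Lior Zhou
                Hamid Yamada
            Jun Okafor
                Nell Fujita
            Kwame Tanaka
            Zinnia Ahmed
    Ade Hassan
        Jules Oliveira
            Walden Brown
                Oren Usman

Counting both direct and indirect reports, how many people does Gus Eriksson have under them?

Gus Eriksson directly manages Pavel Cohen, Ulric Kowalski, Ade Hassan. Under Pavel Cohen: Hope Zhang, Gael Gupta, Ximena Volkov, Jovan Mori, Nikolai Diaz, Carol Dubois, Liam Martin, Nico Hoffmann, Ione Lopez, Judy Jansen, Imani Weber, Kofi Ishikawa, Trent Ueda, Ozan Jones, Ulf Leclerc, Lucia Reyes, Wilder Baker, Aoife Patel, Aditi Park, Alba Sato, Ronan Vargas, Enzo Evans (22). Under Ulric Kowalski: Maren Quinn, Zinnia Ahmed, Kwame Tanaka, Jun Okafor, Nell Fujita, Lior Zhou, Hamid Yamada (7). Under Ade Hassan: Jules Oliveira, Walden Brown, Oren Usman (3). So Gus Eriksson's organization is 3 direct reports plus everyone under them: 23 + 8 + 4 = 35.

35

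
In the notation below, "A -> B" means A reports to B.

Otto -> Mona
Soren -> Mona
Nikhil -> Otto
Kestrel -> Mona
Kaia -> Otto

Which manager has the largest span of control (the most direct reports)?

Direct-report counts: Mona has 3; Otto has 2. The largest is 3, held by Mona.

Mona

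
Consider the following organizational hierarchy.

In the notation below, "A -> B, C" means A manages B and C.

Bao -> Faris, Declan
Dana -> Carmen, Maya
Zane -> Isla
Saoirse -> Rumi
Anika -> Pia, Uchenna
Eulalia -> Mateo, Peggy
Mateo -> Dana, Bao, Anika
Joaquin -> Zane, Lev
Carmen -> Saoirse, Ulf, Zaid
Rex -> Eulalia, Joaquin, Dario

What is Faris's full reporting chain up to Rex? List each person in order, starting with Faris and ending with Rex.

Faris -> Bao -> Mateo -> Eulalia -> Rex

Faris reports to Bao. Bao reports to Mateo. Mateo reports to Eulalia. Eulalia reports to Rex. Rex is at the top.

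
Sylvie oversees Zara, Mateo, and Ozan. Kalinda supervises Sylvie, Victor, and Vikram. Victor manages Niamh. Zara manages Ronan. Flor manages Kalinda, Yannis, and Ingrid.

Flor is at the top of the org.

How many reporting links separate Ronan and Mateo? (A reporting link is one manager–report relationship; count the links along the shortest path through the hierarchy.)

3

Ronan is 2 levels below Sylvie, and Mateo is 1 level below Sylvie (their lowest common manager). The shortest path runs up from Ronan to Sylvie and back down to Mateo: 2 + 1 = 3 links.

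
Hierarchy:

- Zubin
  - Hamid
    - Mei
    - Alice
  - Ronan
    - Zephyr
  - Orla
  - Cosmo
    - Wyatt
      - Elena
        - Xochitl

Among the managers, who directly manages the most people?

Direct-report counts: Zubin has 4; Cosmo has 1; Wyatt has 1; Elena has 1; Ronan has 1; Hamid has 2. The largest is 4, held by Zubin.

Zubin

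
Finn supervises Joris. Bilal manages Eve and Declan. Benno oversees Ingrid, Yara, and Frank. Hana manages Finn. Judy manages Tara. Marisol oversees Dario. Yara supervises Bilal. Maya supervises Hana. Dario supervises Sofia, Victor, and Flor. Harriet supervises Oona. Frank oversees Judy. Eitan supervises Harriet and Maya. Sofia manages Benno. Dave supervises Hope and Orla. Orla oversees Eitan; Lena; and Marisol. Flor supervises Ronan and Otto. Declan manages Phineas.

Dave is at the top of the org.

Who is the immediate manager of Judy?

Frank

Judy reports directly to Frank.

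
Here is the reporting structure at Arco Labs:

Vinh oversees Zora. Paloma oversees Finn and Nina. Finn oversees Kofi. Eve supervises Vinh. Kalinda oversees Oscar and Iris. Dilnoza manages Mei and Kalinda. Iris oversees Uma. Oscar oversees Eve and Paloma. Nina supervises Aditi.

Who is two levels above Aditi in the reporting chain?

Aditi reports to Nina, and Nina reports to Paloma. So Aditi's skip-level manager is Paloma.

Paloma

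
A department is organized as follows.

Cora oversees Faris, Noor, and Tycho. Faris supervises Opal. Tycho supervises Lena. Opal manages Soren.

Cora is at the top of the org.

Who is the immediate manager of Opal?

Opal reports directly to Faris.

Faris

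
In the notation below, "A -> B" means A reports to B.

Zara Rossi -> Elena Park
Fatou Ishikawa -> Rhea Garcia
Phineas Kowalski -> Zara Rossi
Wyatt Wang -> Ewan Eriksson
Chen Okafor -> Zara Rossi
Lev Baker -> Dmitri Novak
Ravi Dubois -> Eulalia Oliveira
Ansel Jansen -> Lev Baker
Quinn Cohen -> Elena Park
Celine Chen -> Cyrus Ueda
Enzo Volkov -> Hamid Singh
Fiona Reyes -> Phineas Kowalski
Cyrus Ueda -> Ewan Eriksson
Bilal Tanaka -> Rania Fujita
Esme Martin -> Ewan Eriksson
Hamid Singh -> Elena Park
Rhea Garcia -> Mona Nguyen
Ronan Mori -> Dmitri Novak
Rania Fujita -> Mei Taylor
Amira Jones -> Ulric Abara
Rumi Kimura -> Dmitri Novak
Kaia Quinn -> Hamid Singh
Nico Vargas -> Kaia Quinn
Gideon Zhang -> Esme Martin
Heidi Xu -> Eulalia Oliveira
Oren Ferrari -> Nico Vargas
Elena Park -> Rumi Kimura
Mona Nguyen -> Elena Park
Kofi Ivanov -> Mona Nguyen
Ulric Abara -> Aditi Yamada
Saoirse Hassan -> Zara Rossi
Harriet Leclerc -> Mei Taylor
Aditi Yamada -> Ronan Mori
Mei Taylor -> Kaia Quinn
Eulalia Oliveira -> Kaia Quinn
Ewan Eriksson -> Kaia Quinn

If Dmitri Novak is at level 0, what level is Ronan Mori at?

Chain from Ronan Mori up to Dmitri Novak: Ronan Mori → Dmitri Novak. That is 1 step up, so Ronan Mori is 1 level below Dmitri Novak.

1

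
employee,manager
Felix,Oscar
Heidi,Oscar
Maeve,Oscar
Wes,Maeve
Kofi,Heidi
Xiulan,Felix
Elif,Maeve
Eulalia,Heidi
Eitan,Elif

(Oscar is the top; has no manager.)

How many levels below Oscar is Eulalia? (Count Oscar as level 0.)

2

Chain from Eulalia up to Oscar: Eulalia → Heidi → Oscar. That is 2 steps up, so Eulalia is 2 levels below Oscar.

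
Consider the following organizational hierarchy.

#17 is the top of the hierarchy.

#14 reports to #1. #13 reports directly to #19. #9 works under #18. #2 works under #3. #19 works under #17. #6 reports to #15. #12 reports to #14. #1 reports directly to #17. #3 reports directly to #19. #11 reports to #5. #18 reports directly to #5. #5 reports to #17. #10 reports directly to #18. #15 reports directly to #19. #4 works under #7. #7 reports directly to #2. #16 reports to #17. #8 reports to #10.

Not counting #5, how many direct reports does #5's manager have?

3

#5 reports to #17. #17's other direct reports are #19, #1, #16 — 3 peers.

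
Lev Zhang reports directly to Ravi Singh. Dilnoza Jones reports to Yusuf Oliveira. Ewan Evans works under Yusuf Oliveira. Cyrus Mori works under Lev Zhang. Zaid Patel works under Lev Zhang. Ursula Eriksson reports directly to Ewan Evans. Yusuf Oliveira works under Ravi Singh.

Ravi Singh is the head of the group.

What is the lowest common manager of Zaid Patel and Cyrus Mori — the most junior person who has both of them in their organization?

Lev Zhang

Zaid Patel's chain of managers is Lev Zhang, Ravi Singh. Cyrus Mori's chain of managers is Lev Zhang, Ravi Singh. The first manager that appears in both chains is Lev Zhang.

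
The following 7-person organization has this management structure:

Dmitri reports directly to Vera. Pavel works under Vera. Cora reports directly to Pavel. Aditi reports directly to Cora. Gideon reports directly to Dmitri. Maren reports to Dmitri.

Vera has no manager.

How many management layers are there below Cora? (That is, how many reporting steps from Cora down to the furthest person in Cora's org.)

The longest chain under Cora runs Cora → Aditi, which is 1 level below Cora.

1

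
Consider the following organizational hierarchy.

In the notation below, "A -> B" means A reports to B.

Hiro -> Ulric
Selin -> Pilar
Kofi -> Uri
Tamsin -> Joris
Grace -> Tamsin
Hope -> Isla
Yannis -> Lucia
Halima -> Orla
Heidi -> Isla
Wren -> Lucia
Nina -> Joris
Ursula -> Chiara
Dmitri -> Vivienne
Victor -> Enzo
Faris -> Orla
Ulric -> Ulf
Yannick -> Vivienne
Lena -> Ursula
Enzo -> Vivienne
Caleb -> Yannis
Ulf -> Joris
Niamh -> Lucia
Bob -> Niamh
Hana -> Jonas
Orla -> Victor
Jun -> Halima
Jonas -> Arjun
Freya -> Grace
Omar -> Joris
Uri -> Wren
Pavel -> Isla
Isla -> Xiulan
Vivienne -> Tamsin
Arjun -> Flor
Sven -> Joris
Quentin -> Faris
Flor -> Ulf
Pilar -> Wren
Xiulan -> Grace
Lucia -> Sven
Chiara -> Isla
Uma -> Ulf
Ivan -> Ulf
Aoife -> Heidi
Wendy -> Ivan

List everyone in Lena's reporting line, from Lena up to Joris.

Lena -> Ursula -> Chiara -> Isla -> Xiulan -> Grace -> Tamsin -> Joris

Lena reports to Ursula. Ursula reports to Chiara. Chiara reports to Isla. Isla reports to Xiulan. Xiulan reports to Grace. Grace reports to Tamsin. Tamsin reports to Joris. Joris is at the top.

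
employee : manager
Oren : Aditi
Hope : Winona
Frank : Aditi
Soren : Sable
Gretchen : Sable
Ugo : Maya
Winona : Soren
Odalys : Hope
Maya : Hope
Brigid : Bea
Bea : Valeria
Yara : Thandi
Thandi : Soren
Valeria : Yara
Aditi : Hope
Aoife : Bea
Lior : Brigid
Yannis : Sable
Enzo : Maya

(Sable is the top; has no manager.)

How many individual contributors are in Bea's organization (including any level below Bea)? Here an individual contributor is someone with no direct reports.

The people in Bea's organization with no one reporting to them are Aoife, Lior. That is 2.

2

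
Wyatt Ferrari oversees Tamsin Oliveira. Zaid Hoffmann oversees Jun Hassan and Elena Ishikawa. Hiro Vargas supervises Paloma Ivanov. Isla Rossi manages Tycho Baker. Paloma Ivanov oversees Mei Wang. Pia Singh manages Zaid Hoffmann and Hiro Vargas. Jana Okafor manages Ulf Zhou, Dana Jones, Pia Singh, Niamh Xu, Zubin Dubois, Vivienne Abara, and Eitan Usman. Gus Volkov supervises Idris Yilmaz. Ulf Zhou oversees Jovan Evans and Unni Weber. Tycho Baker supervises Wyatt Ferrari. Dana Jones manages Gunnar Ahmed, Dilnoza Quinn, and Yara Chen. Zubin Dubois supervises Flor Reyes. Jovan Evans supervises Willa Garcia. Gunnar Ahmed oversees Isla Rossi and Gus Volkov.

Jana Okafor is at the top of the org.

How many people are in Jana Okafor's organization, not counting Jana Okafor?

26

Jana Okafor directly manages Ulf Zhou, Dana Jones, Pia Singh, Niamh Xu, Zubin Dubois, Vivienne Abara, Eitan Usman. Under Ulf Zhou: Unni Weber, Jovan Evans, Willa Garcia (3). Under Dana Jones: Yara Chen, Dilnoza Quinn, Gunnar Ahmed, Isla Rossi, Tycho Baker, Wyatt Ferrari, Tamsin Oliveira, Gus Volkov, Idris Yilmaz (9). Under Pia Singh: Hiro Vargas, Paloma Ivanov, Mei Wang, Zaid Hoffmann, Elena Ishikawa, Jun Hassan (6). Niamh Xu has no reports. Under Zubin Dubois: Flor Reyes (1). Vivienne Abara has no reports. Eitan Usman has no reports. So Jana Okafor's organization is 7 direct reports plus everyone under them: 4 + 10 + 7 + 1 + 2 + 1 + 1 = 26.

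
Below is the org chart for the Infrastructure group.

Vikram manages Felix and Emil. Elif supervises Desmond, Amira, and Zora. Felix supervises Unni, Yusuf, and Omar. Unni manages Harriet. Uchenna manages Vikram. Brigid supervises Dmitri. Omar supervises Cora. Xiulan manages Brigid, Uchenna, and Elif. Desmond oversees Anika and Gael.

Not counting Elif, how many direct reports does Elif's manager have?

2

Elif reports to Xiulan. Xiulan's other direct reports are Brigid, Uchenna — 2 peers.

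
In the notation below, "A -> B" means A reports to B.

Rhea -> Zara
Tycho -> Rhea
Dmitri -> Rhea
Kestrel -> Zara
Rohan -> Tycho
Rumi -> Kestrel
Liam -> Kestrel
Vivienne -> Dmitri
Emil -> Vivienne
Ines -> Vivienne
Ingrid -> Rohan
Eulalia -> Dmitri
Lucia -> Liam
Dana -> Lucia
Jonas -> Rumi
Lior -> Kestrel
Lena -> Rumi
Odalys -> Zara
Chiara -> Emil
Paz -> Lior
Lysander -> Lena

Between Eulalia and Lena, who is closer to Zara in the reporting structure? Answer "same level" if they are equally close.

same level

Both Eulalia and Lena are 3 levels below Zara.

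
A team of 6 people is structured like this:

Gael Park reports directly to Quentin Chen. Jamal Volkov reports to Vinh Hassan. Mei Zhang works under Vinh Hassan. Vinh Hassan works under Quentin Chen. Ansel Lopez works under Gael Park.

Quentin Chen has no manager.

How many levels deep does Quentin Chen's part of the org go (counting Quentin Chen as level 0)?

The longest chain under Quentin Chen runs Quentin Chen → Gael Park → Ansel Lopez, which is 2 levels below Quentin Chen.

2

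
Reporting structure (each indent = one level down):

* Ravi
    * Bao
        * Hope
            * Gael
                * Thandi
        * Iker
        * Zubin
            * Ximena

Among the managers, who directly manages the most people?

Direct-report counts: Ravi has 1; Bao has 3; Zubin has 1; Hope has 1; Gael has 1. The largest is 3, held by Bao.

Bao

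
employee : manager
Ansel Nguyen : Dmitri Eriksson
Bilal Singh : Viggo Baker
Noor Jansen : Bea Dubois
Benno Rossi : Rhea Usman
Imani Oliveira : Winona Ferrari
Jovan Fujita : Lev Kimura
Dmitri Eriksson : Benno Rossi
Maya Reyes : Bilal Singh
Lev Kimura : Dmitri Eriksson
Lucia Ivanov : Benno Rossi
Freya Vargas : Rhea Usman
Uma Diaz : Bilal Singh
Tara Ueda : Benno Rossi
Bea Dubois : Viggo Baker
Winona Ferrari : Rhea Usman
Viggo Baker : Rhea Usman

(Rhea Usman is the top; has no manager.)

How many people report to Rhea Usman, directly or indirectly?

16

Rhea Usman directly manages Viggo Baker, Winona Ferrari, Benno Rossi, Freya Vargas. Under Viggo Baker: Bea Dubois, Noor Jansen, Bilal Singh, Maya Reyes, Uma Diaz (5). Under Winona Ferrari: Imani Oliveira (1). Under Benno Rossi: Tara Ueda, Dmitri Eriksson, Lev Kimura, Jovan Fujita, Ansel Nguyen, Lucia Ivanov (6). Freya Vargas has no reports. So Rhea Usman's organization is 4 direct reports plus everyone under them: 6 + 2 + 7 + 1 = 16.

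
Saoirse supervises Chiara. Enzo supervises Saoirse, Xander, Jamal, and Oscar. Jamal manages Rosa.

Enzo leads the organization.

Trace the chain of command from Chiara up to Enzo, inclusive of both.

Chiara -> Saoirse -> Enzo

Chiara reports to Saoirse. Saoirse reports to Enzo. Enzo is at the top.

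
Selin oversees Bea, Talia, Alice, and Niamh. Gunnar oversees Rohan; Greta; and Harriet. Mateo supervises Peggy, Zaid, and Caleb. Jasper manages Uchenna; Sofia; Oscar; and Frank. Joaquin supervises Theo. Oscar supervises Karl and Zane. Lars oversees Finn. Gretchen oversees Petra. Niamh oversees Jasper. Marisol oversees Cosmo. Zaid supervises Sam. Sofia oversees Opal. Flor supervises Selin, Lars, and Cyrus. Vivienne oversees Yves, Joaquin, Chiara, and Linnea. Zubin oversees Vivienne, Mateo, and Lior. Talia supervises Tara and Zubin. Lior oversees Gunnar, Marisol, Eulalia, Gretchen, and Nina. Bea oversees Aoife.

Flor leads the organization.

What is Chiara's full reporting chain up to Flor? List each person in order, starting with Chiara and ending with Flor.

Chiara reports to Vivienne. Vivienne reports to Zubin. Zubin reports to Talia. Talia reports to Selin. Selin reports to Flor. Flor is at the top.

Chiara -> Vivienne -> Zubin -> Talia -> Selin -> Flor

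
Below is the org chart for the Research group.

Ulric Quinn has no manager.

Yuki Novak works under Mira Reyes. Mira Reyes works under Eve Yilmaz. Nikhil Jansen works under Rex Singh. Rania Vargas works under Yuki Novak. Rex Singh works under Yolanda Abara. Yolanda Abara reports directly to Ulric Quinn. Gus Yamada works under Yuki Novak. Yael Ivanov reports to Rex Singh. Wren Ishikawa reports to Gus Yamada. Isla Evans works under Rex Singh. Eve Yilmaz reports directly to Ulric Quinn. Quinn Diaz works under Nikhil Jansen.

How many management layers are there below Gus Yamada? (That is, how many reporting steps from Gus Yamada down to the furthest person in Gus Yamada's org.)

The longest chain under Gus Yamada runs Gus Yamada → Wren Ishikawa, which is 1 level below Gus Yamada.

1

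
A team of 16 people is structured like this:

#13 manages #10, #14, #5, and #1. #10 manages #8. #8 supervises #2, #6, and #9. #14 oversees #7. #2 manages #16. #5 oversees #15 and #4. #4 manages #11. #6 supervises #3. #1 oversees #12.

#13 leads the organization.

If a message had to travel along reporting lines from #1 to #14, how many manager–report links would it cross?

2

#1 is 1 level below #13, and #14 is 1 level below #13 (their lowest common manager). The shortest path runs up from #1 to #13 and back down to #14: 1 + 1 = 2 links.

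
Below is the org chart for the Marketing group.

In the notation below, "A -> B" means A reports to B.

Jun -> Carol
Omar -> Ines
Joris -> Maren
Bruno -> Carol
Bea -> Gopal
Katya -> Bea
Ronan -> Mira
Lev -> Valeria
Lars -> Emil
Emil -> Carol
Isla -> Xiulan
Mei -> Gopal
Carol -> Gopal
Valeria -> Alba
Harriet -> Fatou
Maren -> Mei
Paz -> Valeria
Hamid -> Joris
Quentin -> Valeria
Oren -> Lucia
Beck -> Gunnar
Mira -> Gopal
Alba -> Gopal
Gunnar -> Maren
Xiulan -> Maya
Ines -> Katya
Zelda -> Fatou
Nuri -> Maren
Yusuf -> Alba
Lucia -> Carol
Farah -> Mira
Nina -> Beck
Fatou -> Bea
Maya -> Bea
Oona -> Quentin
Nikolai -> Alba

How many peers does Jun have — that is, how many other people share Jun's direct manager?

3

Jun reports to Carol. Carol's other direct reports are Lucia, Bruno, Emil — 3 peers.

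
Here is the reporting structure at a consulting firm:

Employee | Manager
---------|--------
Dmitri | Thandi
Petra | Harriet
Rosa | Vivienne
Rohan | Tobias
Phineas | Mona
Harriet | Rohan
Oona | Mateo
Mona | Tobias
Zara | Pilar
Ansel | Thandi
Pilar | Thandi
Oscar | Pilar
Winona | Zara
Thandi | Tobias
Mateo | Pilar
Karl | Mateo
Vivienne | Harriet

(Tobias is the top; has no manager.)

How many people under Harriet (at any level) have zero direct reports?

The people in Harriet's organization with no one reporting to them are Rosa, Petra. That is 2.

2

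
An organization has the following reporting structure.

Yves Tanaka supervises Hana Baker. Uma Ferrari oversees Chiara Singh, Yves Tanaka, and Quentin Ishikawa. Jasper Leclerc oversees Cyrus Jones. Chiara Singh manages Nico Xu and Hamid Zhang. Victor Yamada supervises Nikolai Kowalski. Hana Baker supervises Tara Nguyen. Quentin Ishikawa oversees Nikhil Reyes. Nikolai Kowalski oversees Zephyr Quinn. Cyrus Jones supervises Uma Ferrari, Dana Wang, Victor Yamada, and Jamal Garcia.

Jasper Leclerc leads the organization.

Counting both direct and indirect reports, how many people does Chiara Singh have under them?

Chiara Singh directly manages Nico Xu, Hamid Zhang. Nico Xu has no reports. Hamid Zhang has no reports. So Chiara Singh's organization is 2 direct reports plus everyone under them: 1 + 1 = 2.

2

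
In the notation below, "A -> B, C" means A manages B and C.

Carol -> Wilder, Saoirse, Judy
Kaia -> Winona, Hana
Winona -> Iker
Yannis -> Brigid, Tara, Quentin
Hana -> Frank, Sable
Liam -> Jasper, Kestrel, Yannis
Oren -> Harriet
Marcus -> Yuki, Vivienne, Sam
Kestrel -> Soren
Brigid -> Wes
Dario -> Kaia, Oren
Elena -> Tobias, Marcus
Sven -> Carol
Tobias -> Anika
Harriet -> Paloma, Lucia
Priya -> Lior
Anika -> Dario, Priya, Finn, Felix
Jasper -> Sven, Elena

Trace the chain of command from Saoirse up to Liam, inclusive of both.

Saoirse reports to Carol. Carol reports to Sven. Sven reports to Jasper. Jasper reports to Liam. Liam is at the top.

Saoirse -> Carol -> Sven -> Jasper -> Liam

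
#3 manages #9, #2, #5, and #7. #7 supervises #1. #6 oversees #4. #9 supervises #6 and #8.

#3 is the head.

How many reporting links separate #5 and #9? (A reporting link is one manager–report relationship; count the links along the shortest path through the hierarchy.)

2

#5 is 1 level below #3, and #9 is 1 level below #3 (their lowest common manager). The shortest path runs up from #5 to #3 and back down to #9: 1 + 1 = 2 links.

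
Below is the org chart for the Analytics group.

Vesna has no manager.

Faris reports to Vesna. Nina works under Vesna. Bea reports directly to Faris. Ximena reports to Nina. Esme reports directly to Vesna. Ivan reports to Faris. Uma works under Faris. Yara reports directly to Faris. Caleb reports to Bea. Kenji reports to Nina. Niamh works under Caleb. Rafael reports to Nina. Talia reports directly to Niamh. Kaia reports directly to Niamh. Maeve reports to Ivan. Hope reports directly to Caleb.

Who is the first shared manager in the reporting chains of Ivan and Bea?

Ivan's chain of managers is Faris, Vesna. Bea's chain of managers is Faris, Vesna. The first manager that appears in both chains is Faris.

Faris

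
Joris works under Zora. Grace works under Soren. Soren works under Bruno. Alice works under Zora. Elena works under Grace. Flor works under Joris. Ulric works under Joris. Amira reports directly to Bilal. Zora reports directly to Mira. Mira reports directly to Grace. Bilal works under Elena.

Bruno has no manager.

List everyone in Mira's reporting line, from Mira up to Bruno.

Mira -> Grace -> Soren -> Bruno

Mira reports to Grace. Grace reports to Soren. Soren reports to Bruno. Bruno is at the top.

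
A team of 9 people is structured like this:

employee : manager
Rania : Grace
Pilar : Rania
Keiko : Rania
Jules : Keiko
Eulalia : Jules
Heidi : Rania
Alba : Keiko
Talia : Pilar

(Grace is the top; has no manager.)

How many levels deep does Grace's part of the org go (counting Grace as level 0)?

The longest chain under Grace runs Grace → Rania → Keiko → Jules → Eulalia, which is 4 levels below Grace.

4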